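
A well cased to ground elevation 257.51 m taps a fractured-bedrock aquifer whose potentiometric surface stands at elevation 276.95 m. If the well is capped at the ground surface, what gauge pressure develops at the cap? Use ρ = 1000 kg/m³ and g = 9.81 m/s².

P ≈ 191 kPa

Head above the cap: Δh = 276.95 − 257.51 = 19.44 m.
P = ρgΔh = 1000 × 9.81 × 19.44 = 190706 Pa ≈ 191 kPa.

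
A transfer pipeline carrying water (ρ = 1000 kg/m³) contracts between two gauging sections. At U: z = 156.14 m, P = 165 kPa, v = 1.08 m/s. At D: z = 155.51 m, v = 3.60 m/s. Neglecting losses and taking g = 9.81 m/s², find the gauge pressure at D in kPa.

P₂ ≈ 165 kPa

Pressure head at U: ψ₁ = P₁/(ρg) = 165×1000 / (1000 × 9.81) = 16.82 m.
Velocity heads: v₁²/2g = 1.08²/19.62 = 0.059 m; v₂²/2g = 3.60²/19.62 = 0.661 m.
Total head H = z₁ + ψ₁ + v₁²/2g = 156.14 + 16.82 + 0.059 = 173.02 m.
ψ₂ = H − z₂ − v₂²/2g = 173.02 − 155.51 − 0.661 = 16.85 m.
P₂ = ρgψ₂ = 1000 × 9.81 × 16.85 ≈ 165 kPa.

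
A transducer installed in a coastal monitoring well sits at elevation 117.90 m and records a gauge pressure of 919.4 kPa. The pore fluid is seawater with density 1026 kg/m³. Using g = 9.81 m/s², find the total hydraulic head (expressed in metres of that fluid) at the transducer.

h ≈ 209.25 m

ψ = P/(ρg) = 919.4×1000 / (1026 × 9.81) = 91.35 m.
h = z + ψ = 117.90 + 91.35 = 209.25 m.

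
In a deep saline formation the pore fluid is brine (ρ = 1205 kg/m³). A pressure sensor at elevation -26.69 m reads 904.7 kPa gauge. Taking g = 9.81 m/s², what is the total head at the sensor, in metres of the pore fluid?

h ≈ 49.84 m

ψ = P/(ρg) = 904.7×1000 / (1205 × 9.81) = 76.53 m.
h = z + ψ = -26.69 + 76.53 = 49.84 m.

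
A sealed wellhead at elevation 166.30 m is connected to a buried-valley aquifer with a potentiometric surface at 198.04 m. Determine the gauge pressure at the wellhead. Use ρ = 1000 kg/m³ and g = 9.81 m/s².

P ≈ 311 kPa

Head above the cap: Δh = 198.04 − 166.30 = 31.74 m.
P = ρgΔh = 1000 × 9.81 × 31.74 = 311369 Pa ≈ 311 kPa.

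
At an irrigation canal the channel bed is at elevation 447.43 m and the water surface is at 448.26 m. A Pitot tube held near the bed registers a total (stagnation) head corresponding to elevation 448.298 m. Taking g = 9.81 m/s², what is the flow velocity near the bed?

Near the bed, under hydrostatic conditions, the piezometric head (z + ψ) equals the free-surface elevation, 448.26 m.
Velocity head = total − piezometric = 448.298 − 448.26 = 0.038 m.
v = √(2g·h_v) = √(2 × 9.81 × 0.038) = 0.863 m/s.

v ≈ 0.863 m/s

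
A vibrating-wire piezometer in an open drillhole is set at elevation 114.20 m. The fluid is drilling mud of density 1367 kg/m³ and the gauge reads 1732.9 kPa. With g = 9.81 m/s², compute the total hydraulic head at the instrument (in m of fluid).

ψ = P/(ρg) = 1732.9×1000 / (1367 × 9.81) = 129.22 m.
h = z + ψ = 114.20 + 129.22 = 243.42 m.

h ≈ 243.42 m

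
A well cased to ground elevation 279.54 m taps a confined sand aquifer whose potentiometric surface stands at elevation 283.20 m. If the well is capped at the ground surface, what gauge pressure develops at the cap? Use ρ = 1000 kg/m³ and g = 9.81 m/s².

Head above the cap: Δh = 283.20 − 279.54 = 3.66 m.
P = ρgΔh = 1000 × 9.81 × 3.66 = 35905 Pa ≈ 35.9 kPa.

P ≈ 35.9 kPa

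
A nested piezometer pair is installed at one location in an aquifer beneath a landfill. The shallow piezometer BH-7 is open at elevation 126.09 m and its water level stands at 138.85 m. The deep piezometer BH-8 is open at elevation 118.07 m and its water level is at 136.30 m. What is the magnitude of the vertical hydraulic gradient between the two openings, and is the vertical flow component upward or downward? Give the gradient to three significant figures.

Total head at BH-7: h = 138.85 m (water level in the standpipe).
Total head at BH-8: h = 136.30 m.
Δh = h(BH-7) − h(BH-8) = 138.85 − 136.30 = 2.55 m.
Vertical separation Δz = 126.09 − 118.07 = 8.02 m.
|i_v| = |Δh| / Δz = 2.55 / 8.02 = 0.318.
Head is higher in the shallow piezometer, so vertical flow is downward (recharge condition).

|i_v| ≈ 0.318; vertical flow is downward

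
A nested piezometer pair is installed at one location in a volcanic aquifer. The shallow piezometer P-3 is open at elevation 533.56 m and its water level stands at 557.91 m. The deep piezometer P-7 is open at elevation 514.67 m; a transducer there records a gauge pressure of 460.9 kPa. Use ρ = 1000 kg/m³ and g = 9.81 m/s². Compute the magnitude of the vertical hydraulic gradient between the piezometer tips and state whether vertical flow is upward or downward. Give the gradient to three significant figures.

|i_v| ≈ 0.198; vertical flow is upward

Total head at P-3: h = 557.91 m (water level in the standpipe).
Pressure head at P-7: ψ = P/(ρg) = 460.9×1000 / (1000 × 9.81) = 46.98 m.
Total head at P-7: h = z + ψ = 514.67 + 46.98 = 561.65 m.
Δh = h(P-3) − h(P-7) = 557.91 − 561.65 = -3.74 m.
Vertical separation Δz = 533.56 − 514.67 = 18.89 m.
|i_v| = |Δh| / Δz = 3.74 / 18.89 = 0.198.
Head is higher in the deep piezometer, so vertical flow is upward (discharge condition).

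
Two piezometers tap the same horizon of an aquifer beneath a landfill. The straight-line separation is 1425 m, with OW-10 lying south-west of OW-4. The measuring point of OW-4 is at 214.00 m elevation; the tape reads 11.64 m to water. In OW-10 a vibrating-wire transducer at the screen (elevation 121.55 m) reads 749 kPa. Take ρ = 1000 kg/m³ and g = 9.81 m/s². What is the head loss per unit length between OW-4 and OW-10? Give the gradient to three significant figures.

i ≈ 0.00313 m/m

Total head at OW-4: h = 214.00 − 11.64 = 202.36 m.
Pressure head at OW-10: ψ = P/(ρg) = 749×1000 / (1000 × 9.81) = 76.35 m.
Total head at OW-10: h = z + ψ = 121.55 + 76.35 = 197.90 m.
Head difference: h(OW-4) − h(OW-10) = 202.36 − 197.90 = 4.46 m.
Hydraulic gradient: i = |Δh| / L = 4.46 / 1425 = 0.00313.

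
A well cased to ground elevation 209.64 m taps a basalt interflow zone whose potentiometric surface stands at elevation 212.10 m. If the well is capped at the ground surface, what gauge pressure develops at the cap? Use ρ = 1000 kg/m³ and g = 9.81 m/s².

P ≈ 24.1 kPa

Head above the cap: Δh = 212.10 − 209.64 = 2.46 m.
P = ρgΔh = 1000 × 9.81 × 2.46 = 24133 Pa ≈ 24.1 kPa.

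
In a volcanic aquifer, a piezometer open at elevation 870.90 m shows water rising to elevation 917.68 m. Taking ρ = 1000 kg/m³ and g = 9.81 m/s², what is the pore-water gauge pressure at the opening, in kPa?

P ≈ 459 kPa

Pressure head ψ = h − z = 917.68 − 870.90 = 46.78 m.
P = ρgψ = 1000 × 9.81 × 46.78 = 458912 Pa ≈ 459 kPa.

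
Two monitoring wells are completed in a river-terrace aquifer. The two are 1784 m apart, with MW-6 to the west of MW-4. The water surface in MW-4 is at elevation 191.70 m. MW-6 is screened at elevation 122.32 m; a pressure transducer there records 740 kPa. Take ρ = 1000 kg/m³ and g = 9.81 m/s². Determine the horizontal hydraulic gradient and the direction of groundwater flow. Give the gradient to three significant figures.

i ≈ 0.00339; groundwater flows toward the east

Total head at MW-4: h = 191.70 m (water level in the piezometer is the total head).
Pressure head at MW-6: ψ = P/(ρg) = 740×1000 / (1000 × 9.81) = 75.43 m.
Total head at MW-6: h = z + ψ = 122.32 + 75.43 = 197.75 m.
Head difference: h(MW-4) − h(MW-6) = 191.70 − 197.75 = -6.05 m.
Hydraulic gradient: i = |Δh| / L = 6.05 / 1784 = 0.00339.
Flow is from higher to lower head: from MW-6 toward MW-4, i.e. toward the east.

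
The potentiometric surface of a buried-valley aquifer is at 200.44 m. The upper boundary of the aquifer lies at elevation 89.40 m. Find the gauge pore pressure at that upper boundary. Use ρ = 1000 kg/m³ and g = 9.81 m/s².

Pressure head at the aquifer top: ψ = h − z = 200.44 − 89.40 = 111.04 m.
P = ρgψ = 1000 × 9.81 × 111.04 = 1089302 Pa ≈ 1090 kPa.

P ≈ 1090 kPa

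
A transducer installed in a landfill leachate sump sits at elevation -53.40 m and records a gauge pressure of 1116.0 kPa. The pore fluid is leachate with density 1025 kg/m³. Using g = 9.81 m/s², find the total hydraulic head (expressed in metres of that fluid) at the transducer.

ψ = P/(ρg) = 1116.0×1000 / (1025 × 9.81) = 110.99 m.
h = z + ψ = -53.40 + 110.99 = 57.59 m.

h ≈ 57.59 m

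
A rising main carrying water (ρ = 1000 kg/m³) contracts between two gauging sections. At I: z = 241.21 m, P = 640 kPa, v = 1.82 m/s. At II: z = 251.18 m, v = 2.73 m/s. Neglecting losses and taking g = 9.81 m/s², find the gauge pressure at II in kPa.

Pressure head at I: ψ₁ = P₁/(ρg) = 640×1000 / (1000 × 9.81) = 65.24 m.
Velocity heads: v₁²/2g = 1.82²/19.62 = 0.169 m; v₂²/2g = 2.73²/19.62 = 0.380 m.
Total head H = z₁ + ψ₁ + v₁²/2g = 241.21 + 65.24 + 0.169 = 306.62 m.
ψ₂ = H − z₂ − v₂²/2g = 306.62 − 251.18 − 0.380 = 55.06 m.
P₂ = ρgψ₂ = 1000 × 9.81 × 55.06 ≈ 540 kPa.

P₂ ≈ 540 kPa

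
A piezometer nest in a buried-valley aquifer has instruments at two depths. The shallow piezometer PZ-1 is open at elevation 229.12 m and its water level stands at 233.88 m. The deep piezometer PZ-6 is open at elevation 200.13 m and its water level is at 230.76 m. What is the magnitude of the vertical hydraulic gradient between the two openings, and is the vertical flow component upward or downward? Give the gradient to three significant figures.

|i_v| ≈ 0.108; vertical flow is downward

Total head at PZ-1: h = 233.88 m (water level in the standpipe).
Total head at PZ-6: h = 230.76 m.
Δh = h(PZ-1) − h(PZ-6) = 233.88 − 230.76 = 3.12 m.
Vertical separation Δz = 229.12 − 200.13 = 28.99 m.
|i_v| = |Δh| / Δz = 3.12 / 28.99 = 0.108.
Head is higher in the shallow piezometer, so vertical flow is downward (recharge condition).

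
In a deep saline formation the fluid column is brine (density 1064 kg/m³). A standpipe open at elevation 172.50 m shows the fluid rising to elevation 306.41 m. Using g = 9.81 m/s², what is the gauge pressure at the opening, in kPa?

Pressure head ψ = h − z = 306.41 − 172.50 = 133.91 m.
P = ρgψ = 1064 × 9.81 × 133.91 = 1397731 Pa ≈ 1400 kPa.

P ≈ 1400 kPa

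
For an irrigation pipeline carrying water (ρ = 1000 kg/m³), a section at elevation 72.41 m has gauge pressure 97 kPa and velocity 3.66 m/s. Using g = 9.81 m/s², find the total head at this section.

Pressure head ψ = P/(ρg) = 97×1000 / (1000 × 9.81) = 9.89 m.
Velocity head = v²/(2g) = 3.66² / (2 × 9.81) = 0.683 m.
h = z + ψ + v²/(2g) = 72.41 + 9.89 + 0.683 = 82.98 m.

h ≈ 82.98 m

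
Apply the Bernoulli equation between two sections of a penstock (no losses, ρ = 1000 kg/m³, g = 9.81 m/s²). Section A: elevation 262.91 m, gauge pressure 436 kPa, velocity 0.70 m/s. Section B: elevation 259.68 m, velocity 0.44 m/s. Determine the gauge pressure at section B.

P₂ ≈ 468 kPa

Pressure head at A: ψ₁ = P₁/(ρg) = 436×1000 / (1000 × 9.81) = 44.44 m.
Velocity heads: v₁²/2g = 0.70²/19.62 = 0.025 m; v₂²/2g = 0.44²/19.62 = 0.010 m.
Total head H = z₁ + ψ₁ + v₁²/2g = 262.91 + 44.44 + 0.025 = 307.38 m.
ψ₂ = H − z₂ − v₂²/2g = 307.38 − 259.68 − 0.010 = 47.69 m.
P₂ = ρgψ₂ = 1000 × 9.81 × 47.69 ≈ 468 kPa.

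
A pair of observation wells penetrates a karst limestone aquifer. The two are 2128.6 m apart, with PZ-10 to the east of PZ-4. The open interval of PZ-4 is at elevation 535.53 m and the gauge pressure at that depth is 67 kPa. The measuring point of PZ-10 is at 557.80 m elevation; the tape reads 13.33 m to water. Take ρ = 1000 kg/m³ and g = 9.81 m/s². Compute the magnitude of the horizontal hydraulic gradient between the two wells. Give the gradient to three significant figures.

i ≈ 0.000991

Pressure head at PZ-4: ψ = P/(ρg) = 67×1000 / (1000 × 9.81) = 6.83 m.
Total head at PZ-4: h = z + ψ = 535.53 + 6.83 = 542.36 m.
Total head at PZ-10: h = 557.80 − 13.33 = 544.47 m.
Head difference: h(PZ-4) − h(PZ-10) = 542.36 − 544.47 = -2.11 m.
Hydraulic gradient: i = |Δh| / L = 2.11 / 2128.6 = 0.000991.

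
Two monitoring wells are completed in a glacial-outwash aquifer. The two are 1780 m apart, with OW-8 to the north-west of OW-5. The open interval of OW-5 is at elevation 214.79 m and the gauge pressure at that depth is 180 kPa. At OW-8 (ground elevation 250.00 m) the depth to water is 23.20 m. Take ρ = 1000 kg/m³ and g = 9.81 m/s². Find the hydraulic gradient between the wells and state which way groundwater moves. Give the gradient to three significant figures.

Pressure head at OW-5: ψ = P/(ρg) = 180×1000 / (1000 × 9.81) = 18.35 m.
Total head at OW-5: h = z + ψ = 214.79 + 18.35 = 233.14 m.
Total head at OW-8: h = 250.00 − 23.20 = 226.80 m.
Head difference: h(OW-5) − h(OW-8) = 233.14 − 226.80 = 6.34 m.
Hydraulic gradient: i = |Δh| / L = 6.34 / 1780 = 0.00356.
Flow is from higher to lower head: from OW-5 toward OW-8, i.e. toward the north-west.

i ≈ 0.00356; groundwater flows toward the north-west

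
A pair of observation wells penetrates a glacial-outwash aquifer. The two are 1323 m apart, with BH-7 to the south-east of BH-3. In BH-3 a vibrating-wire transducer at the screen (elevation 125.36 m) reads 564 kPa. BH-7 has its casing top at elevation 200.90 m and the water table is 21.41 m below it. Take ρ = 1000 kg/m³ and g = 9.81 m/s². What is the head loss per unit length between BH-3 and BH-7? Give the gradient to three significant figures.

i ≈ 0.00254 m/m

Pressure head at BH-3: ψ = P/(ρg) = 564×1000 / (1000 × 9.81) = 57.49 m.
Total head at BH-3: h = z + ψ = 125.36 + 57.49 = 182.85 m.
Total head at BH-7: h = 200.90 − 21.41 = 179.49 m.
Head difference: h(BH-3) − h(BH-7) = 182.85 − 179.49 = 3.36 m.
Hydraulic gradient: i = |Δh| / L = 3.36 / 1323 = 0.00254.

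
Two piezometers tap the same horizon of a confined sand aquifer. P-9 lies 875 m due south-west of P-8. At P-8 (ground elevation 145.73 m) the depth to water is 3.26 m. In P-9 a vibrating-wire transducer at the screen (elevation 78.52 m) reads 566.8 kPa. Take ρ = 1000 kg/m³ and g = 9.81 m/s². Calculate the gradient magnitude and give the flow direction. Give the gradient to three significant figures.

i ≈ 0.00705; groundwater flows toward the south-west

Total head at P-8: h = 145.73 − 3.26 = 142.47 m.
Pressure head at P-9: ψ = P/(ρg) = 566.8×1000 / (1000 × 9.81) = 57.78 m.
Total head at P-9: h = z + ψ = 78.52 + 57.78 = 136.30 m.
Head difference: h(P-8) − h(P-9) = 142.47 − 136.30 = 6.17 m.
Hydraulic gradient: i = |Δh| / L = 6.17 / 875 = 0.00705.
Flow is from higher to lower head: from P-8 toward P-9, i.e. toward the south-west.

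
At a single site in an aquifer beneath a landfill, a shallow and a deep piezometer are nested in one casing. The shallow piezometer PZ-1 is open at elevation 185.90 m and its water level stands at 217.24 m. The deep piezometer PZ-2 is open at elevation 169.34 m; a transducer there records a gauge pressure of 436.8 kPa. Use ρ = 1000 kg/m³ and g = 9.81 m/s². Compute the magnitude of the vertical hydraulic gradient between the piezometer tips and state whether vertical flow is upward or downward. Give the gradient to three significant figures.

Total head at PZ-1: h = 217.24 m (water level in the standpipe).
Pressure head at PZ-2: ψ = P/(ρg) = 436.8×1000 / (1000 × 9.81) = 44.53 m.
Total head at PZ-2: h = z + ψ = 169.34 + 44.53 = 213.87 m.
Δh = h(PZ-1) − h(PZ-2) = 217.24 − 213.87 = 3.37 m.
Vertical separation Δz = 185.90 − 169.34 = 16.56 m.
|i_v| = |Δh| / Δz = 3.37 / 16.56 = 0.204.
Head is higher in the shallow piezometer, so vertical flow is downward (recharge condition).

|i_v| ≈ 0.204; vertical flow is downward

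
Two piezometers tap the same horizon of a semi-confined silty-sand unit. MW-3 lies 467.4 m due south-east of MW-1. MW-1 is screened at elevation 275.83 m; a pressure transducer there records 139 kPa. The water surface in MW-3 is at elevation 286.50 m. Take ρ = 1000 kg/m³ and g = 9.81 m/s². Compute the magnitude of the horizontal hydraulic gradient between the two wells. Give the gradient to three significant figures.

Pressure head at MW-1: ψ = P/(ρg) = 139×1000 / (1000 × 9.81) = 14.17 m.
Total head at MW-1: h = z + ψ = 275.83 + 14.17 = 290.00 m.
Total head at MW-3: h = 286.50 m (water level in the piezometer is the total head).
Head difference: h(MW-1) − h(MW-3) = 290.00 − 286.50 = 3.50 m.
Hydraulic gradient: i = |Δh| / L = 3.50 / 467.4 = 0.00749.

i ≈ 0.00749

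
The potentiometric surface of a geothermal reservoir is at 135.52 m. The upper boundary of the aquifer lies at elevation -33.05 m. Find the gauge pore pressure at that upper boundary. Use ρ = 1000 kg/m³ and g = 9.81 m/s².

Pressure head at the aquifer top: ψ = h − z = 135.52 − (-33.05) = 168.57 m.
P = ρgψ = 1000 × 9.81 × 168.57 = 1653672 Pa ≈ 1650 kPa.

P ≈ 1650 kPa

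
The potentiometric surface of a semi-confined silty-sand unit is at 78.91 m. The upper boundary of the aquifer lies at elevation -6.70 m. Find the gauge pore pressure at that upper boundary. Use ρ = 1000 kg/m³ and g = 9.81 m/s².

P ≈ 840 kPa

Pressure head at the aquifer top: ψ = h − z = 78.91 − (-6.70) = 85.61 m.
P = ρgψ = 1000 × 9.81 × 85.61 = 839834 Pa ≈ 840 kPa.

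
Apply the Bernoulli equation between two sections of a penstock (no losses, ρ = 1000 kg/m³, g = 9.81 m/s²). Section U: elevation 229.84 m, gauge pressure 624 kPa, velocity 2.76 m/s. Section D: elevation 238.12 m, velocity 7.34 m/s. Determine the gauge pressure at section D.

P₂ ≈ 520 kPa

Pressure head at U: ψ₁ = P₁/(ρg) = 624×1000 / (1000 × 9.81) = 63.61 m.
Velocity heads: v₁²/2g = 2.76²/19.62 = 0.388 m; v₂²/2g = 7.34²/19.62 = 2.746 m.
Total head H = z₁ + ψ₁ + v₁²/2g = 229.84 + 63.61 + 0.388 = 293.84 m.
ψ₂ = H − z₂ − v₂²/2g = 293.84 − 238.12 − 2.746 = 52.97 m.
P₂ = ρgψ₂ = 1000 × 9.81 × 52.97 ≈ 520 kPa.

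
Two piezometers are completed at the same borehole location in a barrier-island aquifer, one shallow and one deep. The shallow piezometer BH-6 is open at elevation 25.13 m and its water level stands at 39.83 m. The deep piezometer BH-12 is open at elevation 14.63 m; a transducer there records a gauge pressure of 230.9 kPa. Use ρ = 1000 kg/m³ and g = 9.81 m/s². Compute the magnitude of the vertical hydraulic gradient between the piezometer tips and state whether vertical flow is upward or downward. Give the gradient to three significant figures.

|i_v| ≈ 0.158; vertical flow is downward

Total head at BH-6: h = 39.83 m (water level in the standpipe).
Pressure head at BH-12: ψ = P/(ρg) = 230.9×1000 / (1000 × 9.81) = 23.54 m.
Total head at BH-12: h = z + ψ = 14.63 + 23.54 = 38.17 m.
Δh = h(BH-6) − h(BH-12) = 39.83 − 38.17 = 1.66 m.
Vertical separation Δz = 25.13 − 14.63 = 10.50 m.
|i_v| = |Δh| / Δz = 1.66 / 10.50 = 0.158.
Head is higher in the shallow piezometer, so vertical flow is downward (recharge condition).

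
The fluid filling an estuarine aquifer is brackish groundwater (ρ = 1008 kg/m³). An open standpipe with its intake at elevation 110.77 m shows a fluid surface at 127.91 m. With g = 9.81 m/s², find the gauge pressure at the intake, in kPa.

Pressure head ψ = h − z = 127.91 − 110.77 = 17.14 m.
P = ρgψ = 1008 × 9.81 × 17.14 = 169489 Pa ≈ 169 kPa.

P ≈ 169 kPa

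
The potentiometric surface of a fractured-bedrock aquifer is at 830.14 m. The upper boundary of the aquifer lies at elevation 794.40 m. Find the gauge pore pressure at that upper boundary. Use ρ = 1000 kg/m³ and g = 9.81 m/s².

Pressure head at the aquifer top: ψ = h − z = 830.14 − 794.40 = 35.74 m.
P = ρgψ = 1000 × 9.81 × 35.74 = 350609 Pa ≈ 351 kPa.

P ≈ 351 kPa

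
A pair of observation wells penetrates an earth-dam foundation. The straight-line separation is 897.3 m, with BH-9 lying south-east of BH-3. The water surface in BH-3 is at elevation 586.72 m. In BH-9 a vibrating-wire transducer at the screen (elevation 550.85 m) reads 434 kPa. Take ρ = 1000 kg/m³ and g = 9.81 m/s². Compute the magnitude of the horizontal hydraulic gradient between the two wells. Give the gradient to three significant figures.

i ≈ 0.00933

Total head at BH-3: h = 586.72 m (water level in the piezometer is the total head).
Pressure head at BH-9: ψ = P/(ρg) = 434×1000 / (1000 × 9.81) = 44.24 m.
Total head at BH-9: h = z + ψ = 550.85 + 44.24 = 595.09 m.
Head difference: h(BH-3) − h(BH-9) = 586.72 − 595.09 = -8.37 m.
Hydraulic gradient: i = |Δh| / L = 8.37 / 897.3 = 0.00933.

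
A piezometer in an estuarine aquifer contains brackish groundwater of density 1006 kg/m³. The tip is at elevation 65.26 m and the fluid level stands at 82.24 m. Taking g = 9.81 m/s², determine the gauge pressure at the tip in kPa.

P ≈ 168 kPa

Pressure head ψ = h − z = 82.24 − 65.26 = 16.98 m.
P = ρgψ = 1006 × 9.81 × 16.98 = 167573 Pa ≈ 168 kPa.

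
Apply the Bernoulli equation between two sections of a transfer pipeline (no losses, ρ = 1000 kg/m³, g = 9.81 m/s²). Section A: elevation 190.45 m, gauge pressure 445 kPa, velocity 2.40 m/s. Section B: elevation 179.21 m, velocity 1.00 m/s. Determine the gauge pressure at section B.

Pressure head at A: ψ₁ = P₁/(ρg) = 445×1000 / (1000 × 9.81) = 45.36 m.
Velocity heads: v₁²/2g = 2.40²/19.62 = 0.294 m; v₂²/2g = 1.00²/19.62 = 0.051 m.
Total head H = z₁ + ψ₁ + v₁²/2g = 190.45 + 45.36 + 0.294 = 236.10 m.
ψ₂ = H − z₂ − v₂²/2g = 236.10 − 179.21 − 0.051 = 56.84 m.
P₂ = ρgψ₂ = 1000 × 9.81 × 56.84 ≈ 558 kPa.

P₂ ≈ 558 kPa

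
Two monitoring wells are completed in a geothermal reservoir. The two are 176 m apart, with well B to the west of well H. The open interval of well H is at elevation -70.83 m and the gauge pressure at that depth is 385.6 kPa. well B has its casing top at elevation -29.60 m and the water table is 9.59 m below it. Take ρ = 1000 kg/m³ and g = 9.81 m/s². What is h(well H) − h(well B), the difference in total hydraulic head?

Pressure head at well H: ψ = P/(ρg) = 385.6×1000 / (1000 × 9.81) = 39.31 m.
Total head at well H: h = z + ψ = -70.83 + 39.31 = -31.52 m.
Total head at well B: h = -29.60 − 9.59 = -39.19 m.
Head difference: h(well H) − h(well B) = -31.52 − (-39.19) = 7.67 m.

Δh ≈ 7.67 m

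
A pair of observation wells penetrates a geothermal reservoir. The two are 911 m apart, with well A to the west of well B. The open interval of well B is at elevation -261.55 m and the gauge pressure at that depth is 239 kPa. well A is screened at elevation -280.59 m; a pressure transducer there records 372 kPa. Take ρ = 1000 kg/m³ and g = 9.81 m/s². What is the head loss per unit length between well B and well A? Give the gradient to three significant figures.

Pressure head at well B: ψ = P/(ρg) = 239×1000 / (1000 × 9.81) = 24.36 m.
Total head at well B: h = z + ψ = -261.55 + 24.36 = -237.19 m.
Pressure head at well A: ψ = P/(ρg) = 372×1000 / (1000 × 9.81) = 37.92 m.
Total head at well A: h = z + ψ = -280.59 + 37.92 = -242.67 m.
Head difference: h(well B) − h(well A) = -237.19 − (-242.67) = 5.48 m.
Hydraulic gradient: i = |Δh| / L = 5.48 / 911 = 0.00602.

i ≈ 0.00602 m/m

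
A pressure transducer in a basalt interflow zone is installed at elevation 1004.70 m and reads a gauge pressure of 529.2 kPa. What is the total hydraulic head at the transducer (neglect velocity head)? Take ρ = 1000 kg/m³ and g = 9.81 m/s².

h ≈ 1058.64 m

ψ = P/(ρg) = 529.2×1000 / (1000 × 9.81) = 53.94 m.
h = z + ψ = 1004.70 + 53.94 = 1058.64 m.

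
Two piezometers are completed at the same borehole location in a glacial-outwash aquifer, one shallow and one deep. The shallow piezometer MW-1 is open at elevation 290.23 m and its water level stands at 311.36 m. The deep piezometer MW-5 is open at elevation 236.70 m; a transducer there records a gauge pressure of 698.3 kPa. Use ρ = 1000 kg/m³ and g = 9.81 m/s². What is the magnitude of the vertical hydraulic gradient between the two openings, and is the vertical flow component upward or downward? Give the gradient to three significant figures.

|i_v| ≈ 0.0650; vertical flow is downward

Total head at MW-1: h = 311.36 m (water level in the standpipe).
Pressure head at MW-5: ψ = P/(ρg) = 698.3×1000 / (1000 × 9.81) = 71.18 m.
Total head at MW-5: h = z + ψ = 236.70 + 71.18 = 307.88 m.
Δh = h(MW-1) − h(MW-5) = 311.36 − 307.88 = 3.48 m.
Vertical separation Δz = 290.23 − 236.70 = 53.53 m.
|i_v| = |Δh| / Δz = 3.48 / 53.53 = 0.0650.
Head is higher in the shallow piezometer, so vertical flow is downward (recharge condition).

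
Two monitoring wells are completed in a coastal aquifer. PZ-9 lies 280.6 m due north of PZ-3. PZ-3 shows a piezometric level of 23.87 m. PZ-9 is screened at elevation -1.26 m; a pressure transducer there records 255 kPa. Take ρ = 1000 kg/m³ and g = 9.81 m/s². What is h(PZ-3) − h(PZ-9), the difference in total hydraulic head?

Δh ≈ -0.86 m

Total head at PZ-3: h = 23.87 m (water level in the piezometer is the total head).
Pressure head at PZ-9: ψ = P/(ρg) = 255×1000 / (1000 × 9.81) = 25.99 m.
Total head at PZ-9: h = z + ψ = -1.26 + 25.99 = 24.73 m.
Head difference: h(PZ-3) − h(PZ-9) = 23.87 − 24.73 = -0.86 m.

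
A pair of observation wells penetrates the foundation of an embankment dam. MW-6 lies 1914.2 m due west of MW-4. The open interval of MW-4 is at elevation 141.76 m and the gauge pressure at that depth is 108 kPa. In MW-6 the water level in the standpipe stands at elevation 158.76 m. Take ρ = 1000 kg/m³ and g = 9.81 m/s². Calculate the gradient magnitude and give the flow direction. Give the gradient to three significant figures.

Pressure head at MW-4: ψ = P/(ρg) = 108×1000 / (1000 × 9.81) = 11.01 m.
Total head at MW-4: h = z + ψ = 141.76 + 11.01 = 152.77 m.
Total head at MW-6: h = 158.76 m (water level in the piezometer is the total head).
Head difference: h(MW-4) − h(MW-6) = 152.77 − 158.76 = -5.99 m.
Hydraulic gradient: i = |Δh| / L = 5.99 / 1914.2 = 0.00313.
Flow is from higher to lower head: from MW-6 toward MW-4, i.e. toward the east.

i ≈ 0.00313; groundwater flows toward the east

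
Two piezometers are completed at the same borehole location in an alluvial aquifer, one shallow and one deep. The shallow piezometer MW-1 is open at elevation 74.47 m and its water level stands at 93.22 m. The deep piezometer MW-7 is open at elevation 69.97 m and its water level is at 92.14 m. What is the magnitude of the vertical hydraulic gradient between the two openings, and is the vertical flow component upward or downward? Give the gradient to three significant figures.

|i_v| ≈ 0.240; vertical flow is downward

Total head at MW-1: h = 93.22 m (water level in the standpipe).
Total head at MW-7: h = 92.14 m.
Δh = h(MW-1) − h(MW-7) = 93.22 − 92.14 = 1.08 m.
Vertical separation Δz = 74.47 − 69.97 = 4.50 m.
|i_v| = |Δh| / Δz = 1.08 / 4.50 = 0.240.
Head is higher in the shallow piezometer, so vertical flow is downward (recharge condition).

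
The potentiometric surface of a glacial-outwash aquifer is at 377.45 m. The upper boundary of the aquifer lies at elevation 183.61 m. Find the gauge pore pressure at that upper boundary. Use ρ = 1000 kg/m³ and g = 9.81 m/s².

P ≈ 1900 kPa

Pressure head at the aquifer top: ψ = h − z = 377.45 − 183.61 = 193.84 m.
P = ρgψ = 1000 × 9.81 × 193.84 = 1901570 Pa ≈ 1900 kPa.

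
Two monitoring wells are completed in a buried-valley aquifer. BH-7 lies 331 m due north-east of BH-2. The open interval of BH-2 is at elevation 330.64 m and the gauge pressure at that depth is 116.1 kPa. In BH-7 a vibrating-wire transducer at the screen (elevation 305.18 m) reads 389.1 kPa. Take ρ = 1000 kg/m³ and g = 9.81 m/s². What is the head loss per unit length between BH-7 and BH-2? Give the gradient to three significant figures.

Pressure head at BH-2: ψ = P/(ρg) = 116.1×1000 / (1000 × 9.81) = 11.83 m.
Total head at BH-2: h = z + ψ = 330.64 + 11.83 = 342.47 m.
Pressure head at BH-7: ψ = P/(ρg) = 389.1×1000 / (1000 × 9.81) = 39.66 m.
Total head at BH-7: h = z + ψ = 305.18 + 39.66 = 344.84 m.
Head difference: h(BH-2) − h(BH-7) = 342.47 − 344.84 = -2.37 m.
Hydraulic gradient: i = |Δh| / L = 2.37 / 331 = 0.00716.

i ≈ 0.00716 m/m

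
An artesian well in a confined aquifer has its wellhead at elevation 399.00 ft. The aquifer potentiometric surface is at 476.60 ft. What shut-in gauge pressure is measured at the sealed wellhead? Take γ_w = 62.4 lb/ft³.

P ≈ 33.6 psi

Head above the cap: Δh = 476.60 − 399.00 = 77.60 ft.
P = γΔh/144 = 62.4 × 77.60 / 144 = 33.6 psi.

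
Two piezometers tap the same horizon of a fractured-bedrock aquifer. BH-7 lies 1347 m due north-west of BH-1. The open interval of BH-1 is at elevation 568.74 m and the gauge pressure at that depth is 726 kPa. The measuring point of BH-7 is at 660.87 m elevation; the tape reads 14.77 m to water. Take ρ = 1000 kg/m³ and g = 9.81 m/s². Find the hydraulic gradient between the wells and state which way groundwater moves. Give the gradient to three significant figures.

i ≈ 0.00249; groundwater flows toward the south-east

Pressure head at BH-1: ψ = P/(ρg) = 726×1000 / (1000 × 9.81) = 74.01 m.
Total head at BH-1: h = z + ψ = 568.74 + 74.01 = 642.75 m.
Total head at BH-7: h = 660.87 − 14.77 = 646.10 m.
Head difference: h(BH-1) − h(BH-7) = 642.75 − 646.10 = -3.35 m.
Hydraulic gradient: i = |Δh| / L = 3.35 / 1347 = 0.00249.
Flow is from higher to lower head: from BH-7 toward BH-1, i.e. toward the south-east.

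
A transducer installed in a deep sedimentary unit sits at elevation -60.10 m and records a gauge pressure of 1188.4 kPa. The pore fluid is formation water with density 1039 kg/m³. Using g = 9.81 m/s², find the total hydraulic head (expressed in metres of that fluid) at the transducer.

h ≈ 56.49 m

ψ = P/(ρg) = 1188.4×1000 / (1039 × 9.81) = 116.59 m.
h = z + ψ = -60.10 + 116.59 = 56.49 m.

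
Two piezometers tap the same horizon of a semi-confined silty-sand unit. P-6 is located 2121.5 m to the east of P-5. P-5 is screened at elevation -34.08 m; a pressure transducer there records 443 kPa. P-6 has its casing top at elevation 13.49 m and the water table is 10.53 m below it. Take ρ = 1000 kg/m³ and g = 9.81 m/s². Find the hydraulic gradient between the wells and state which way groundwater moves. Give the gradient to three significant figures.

i ≈ 0.00383; groundwater flows toward the east

Pressure head at P-5: ψ = P/(ρg) = 443×1000 / (1000 × 9.81) = 45.16 m.
Total head at P-5: h = z + ψ = -34.08 + 45.16 = 11.08 m.
Total head at P-6: h = 13.49 − 10.53 = 2.96 m.
Head difference: h(P-5) − h(P-6) = 11.08 − 2.96 = 8.12 m.
Hydraulic gradient: i = |Δh| / L = 8.12 / 2121.5 = 0.00383.
Flow is from higher to lower head: from P-5 toward P-6, i.e. toward the east.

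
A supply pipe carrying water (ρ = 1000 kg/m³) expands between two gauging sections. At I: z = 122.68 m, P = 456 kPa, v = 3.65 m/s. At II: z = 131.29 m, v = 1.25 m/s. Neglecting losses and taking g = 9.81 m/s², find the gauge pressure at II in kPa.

P₂ ≈ 377 kPa

Pressure head at I: ψ₁ = P₁/(ρg) = 456×1000 / (1000 × 9.81) = 46.48 m.
Velocity heads: v₁²/2g = 3.65²/19.62 = 0.679 m; v₂²/2g = 1.25²/19.62 = 0.080 m.
Total head H = z₁ + ψ₁ + v₁²/2g = 122.68 + 46.48 + 0.679 = 169.84 m.
ψ₂ = H − z₂ − v₂²/2g = 169.84 − 131.29 − 0.080 = 38.47 m.
P₂ = ρgψ₂ = 1000 × 9.81 × 38.47 ≈ 377 kPa.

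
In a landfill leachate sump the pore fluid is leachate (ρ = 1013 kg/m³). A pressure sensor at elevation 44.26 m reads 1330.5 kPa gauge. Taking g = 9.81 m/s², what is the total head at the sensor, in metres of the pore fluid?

ψ = P/(ρg) = 1330.5×1000 / (1013 × 9.81) = 133.89 m.
h = z + ψ = 44.26 + 133.89 = 178.15 m.

h ≈ 178.15 m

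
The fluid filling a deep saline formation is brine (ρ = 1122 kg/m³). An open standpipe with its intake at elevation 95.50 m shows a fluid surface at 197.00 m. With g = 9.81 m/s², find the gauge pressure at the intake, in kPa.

Pressure head ψ = h − z = 197.00 − 95.50 = 101.50 m.
P = ρgψ = 1122 × 9.81 × 101.50 = 1117192 Pa ≈ 1120 kPa.

P ≈ 1120 kPa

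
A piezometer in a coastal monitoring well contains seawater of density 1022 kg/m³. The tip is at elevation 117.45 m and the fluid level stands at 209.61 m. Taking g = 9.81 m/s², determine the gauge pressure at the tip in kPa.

P ≈ 924 kPa

Pressure head ψ = h − z = 209.61 − 117.45 = 92.16 m.
P = ρgψ = 1022 × 9.81 × 92.16 = 923980 Pa ≈ 924 kPa.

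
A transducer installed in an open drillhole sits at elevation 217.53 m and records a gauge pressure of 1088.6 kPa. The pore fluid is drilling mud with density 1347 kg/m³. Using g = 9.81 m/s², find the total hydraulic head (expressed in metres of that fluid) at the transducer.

h ≈ 299.91 m

ψ = P/(ρg) = 1088.6×1000 / (1347 × 9.81) = 82.38 m.
h = z + ψ = 217.53 + 82.38 = 299.91 m.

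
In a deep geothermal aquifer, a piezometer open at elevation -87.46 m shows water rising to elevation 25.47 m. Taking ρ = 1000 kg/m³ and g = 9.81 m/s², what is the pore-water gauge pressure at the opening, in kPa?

Pressure head ψ = h − z = 25.47 − (-87.46) = 112.93 m.
P = ρgψ = 1000 × 9.81 × 112.93 = 1107843 Pa ≈ 1110 kPa.

P ≈ 1110 kPa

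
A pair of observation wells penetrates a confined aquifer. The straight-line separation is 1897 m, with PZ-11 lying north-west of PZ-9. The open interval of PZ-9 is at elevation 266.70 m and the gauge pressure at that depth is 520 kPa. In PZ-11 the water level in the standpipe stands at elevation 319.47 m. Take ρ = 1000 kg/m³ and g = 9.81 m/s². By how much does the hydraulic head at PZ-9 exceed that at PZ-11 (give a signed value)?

Δh ≈ 0.24 m

Pressure head at PZ-9: ψ = P/(ρg) = 520×1000 / (1000 × 9.81) = 53.01 m.
Total head at PZ-9: h = z + ψ = 266.70 + 53.01 = 319.71 m.
Total head at PZ-11: h = 319.47 m (water level in the piezometer is the total head).
Head difference: h(PZ-9) − h(PZ-11) = 319.71 − 319.47 = 0.24 m.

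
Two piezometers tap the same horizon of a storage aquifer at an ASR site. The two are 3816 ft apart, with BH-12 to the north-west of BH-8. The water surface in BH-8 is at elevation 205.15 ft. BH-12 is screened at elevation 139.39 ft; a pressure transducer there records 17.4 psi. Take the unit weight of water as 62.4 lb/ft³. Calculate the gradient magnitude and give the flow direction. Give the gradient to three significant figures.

i ≈ 0.00671; groundwater flows toward the north-west

Total head at BH-8: h = 205.15 ft (water level in the piezometer is the total head).
Pressure head at BH-12: ψ = 144·P/γ = 144 × 17.4 / 62.4 = 40.15 ft.
Total head at BH-12: h = z + ψ = 139.39 + 40.15 = 179.54 ft.
Head difference: h(BH-8) − h(BH-12) = 205.15 − 179.54 = 25.61 ft.
Hydraulic gradient: i = |Δh| / L = 25.61 / 3816 = 0.00671.
Flow is from higher to lower head: from BH-8 toward BH-12, i.e. toward the north-west.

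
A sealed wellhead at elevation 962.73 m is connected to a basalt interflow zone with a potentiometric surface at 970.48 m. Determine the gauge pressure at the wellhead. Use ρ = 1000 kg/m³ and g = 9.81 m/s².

Head above the cap: Δh = 970.48 − 962.73 = 7.75 m.
P = ρgΔh = 1000 × 9.81 × 7.75 = 76028 Pa ≈ 76.0 kPa.

P ≈ 76.0 kPa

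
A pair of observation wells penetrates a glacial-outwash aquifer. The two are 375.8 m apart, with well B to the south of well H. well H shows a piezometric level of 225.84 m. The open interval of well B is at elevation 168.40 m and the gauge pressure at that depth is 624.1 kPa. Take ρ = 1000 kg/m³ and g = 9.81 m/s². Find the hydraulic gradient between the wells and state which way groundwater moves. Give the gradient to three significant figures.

Total head at well H: h = 225.84 m (water level in the piezometer is the total head).
Pressure head at well B: ψ = P/(ρg) = 624.1×1000 / (1000 × 9.81) = 63.62 m.
Total head at well B: h = z + ψ = 168.40 + 63.62 = 232.02 m.
Head difference: h(well H) − h(well B) = 225.84 − 232.02 = -6.18 m.
Hydraulic gradient: i = |Δh| / L = 6.18 / 375.8 = 0.0164.
Flow is from higher to lower head: from well B toward well H, i.e. toward the north.

i ≈ 0.0164; groundwater flows toward the north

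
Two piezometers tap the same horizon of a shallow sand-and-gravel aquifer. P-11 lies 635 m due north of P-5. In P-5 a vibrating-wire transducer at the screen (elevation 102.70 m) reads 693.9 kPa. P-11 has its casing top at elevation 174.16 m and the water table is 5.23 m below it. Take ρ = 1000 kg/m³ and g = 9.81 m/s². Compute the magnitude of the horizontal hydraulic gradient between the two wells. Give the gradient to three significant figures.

i ≈ 0.00709

Pressure head at P-5: ψ = P/(ρg) = 693.9×1000 / (1000 × 9.81) = 70.73 m.
Total head at P-5: h = z + ψ = 102.70 + 70.73 = 173.43 m.
Total head at P-11: h = 174.16 − 5.23 = 168.93 m.
Head difference: h(P-5) − h(P-11) = 173.43 − 168.93 = 4.50 m.
Hydraulic gradient: i = |Δh| / L = 4.50 / 635 = 0.00709.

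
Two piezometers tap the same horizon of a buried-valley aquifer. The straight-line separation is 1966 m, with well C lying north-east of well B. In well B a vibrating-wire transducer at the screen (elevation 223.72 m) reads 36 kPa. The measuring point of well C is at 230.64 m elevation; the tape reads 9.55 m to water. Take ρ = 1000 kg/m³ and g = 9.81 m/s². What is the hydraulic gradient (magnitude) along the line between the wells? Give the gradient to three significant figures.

i ≈ 0.00320

Pressure head at well B: ψ = P/(ρg) = 36×1000 / (1000 × 9.81) = 3.67 m.
Total head at well B: h = z + ψ = 223.72 + 3.67 = 227.39 m.
Total head at well C: h = 230.64 − 9.55 = 221.09 m.
Head difference: h(well B) − h(well C) = 227.39 − 221.09 = 6.30 m.
Hydraulic gradient: i = |Δh| / L = 6.30 / 1966 = 0.00320.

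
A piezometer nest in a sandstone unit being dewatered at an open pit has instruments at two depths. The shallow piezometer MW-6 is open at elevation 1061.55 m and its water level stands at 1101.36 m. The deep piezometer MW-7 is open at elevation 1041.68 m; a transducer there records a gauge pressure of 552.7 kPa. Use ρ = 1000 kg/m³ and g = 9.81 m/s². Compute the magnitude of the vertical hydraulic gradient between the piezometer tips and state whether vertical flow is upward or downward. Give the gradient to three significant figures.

Total head at MW-6: h = 1101.36 m (water level in the standpipe).
Pressure head at MW-7: ψ = P/(ρg) = 552.7×1000 / (1000 × 9.81) = 56.34 m.
Total head at MW-7: h = z + ψ = 1041.68 + 56.34 = 1098.02 m.
Δh = h(MW-6) − h(MW-7) = 1101.36 − 1098.02 = 3.34 m.
Vertical separation Δz = 1061.55 − 1041.68 = 19.87 m.
|i_v| = |Δh| / Δz = 3.34 / 19.87 = 0.168.
Head is higher in the shallow piezometer, so vertical flow is downward (recharge condition).

|i_v| ≈ 0.168; vertical flow is downward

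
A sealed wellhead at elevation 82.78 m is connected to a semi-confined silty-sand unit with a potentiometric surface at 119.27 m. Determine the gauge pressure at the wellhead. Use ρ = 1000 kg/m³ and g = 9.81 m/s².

P ≈ 358 kPa

Head above the cap: Δh = 119.27 − 82.78 = 36.49 m.
P = ρgΔh = 1000 × 9.81 × 36.49 = 357967 Pa ≈ 358 kPa.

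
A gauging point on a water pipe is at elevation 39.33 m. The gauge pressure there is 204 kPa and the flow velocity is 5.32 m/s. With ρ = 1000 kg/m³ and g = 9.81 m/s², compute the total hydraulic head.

Pressure head ψ = P/(ρg) = 204×1000 / (1000 × 9.81) = 20.80 m.
Velocity head = v²/(2g) = 5.32² / (2 × 9.81) = 1.443 m.
h = z + ψ + v²/(2g) = 39.33 + 20.80 + 1.443 = 61.57 m.

h ≈ 61.57 m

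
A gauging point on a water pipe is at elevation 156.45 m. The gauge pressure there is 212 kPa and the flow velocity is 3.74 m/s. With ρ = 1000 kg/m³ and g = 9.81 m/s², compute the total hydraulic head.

Pressure head ψ = P/(ρg) = 212×1000 / (1000 × 9.81) = 21.61 m.
Velocity head = v²/(2g) = 3.74² / (2 × 9.81) = 0.713 m.
h = z + ψ + v²/(2g) = 156.45 + 21.61 + 0.713 = 178.77 m.

h ≈ 178.77 m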